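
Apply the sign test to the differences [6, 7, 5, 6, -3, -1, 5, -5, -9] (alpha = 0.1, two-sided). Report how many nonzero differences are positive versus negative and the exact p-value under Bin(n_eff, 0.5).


Step 1: Discard zero differences. Original n = 9; n_eff = number of nonzero differences = 9.
Nonzero differences (with sign): +6, +7, +5, +6, -3, -1, +5, -5, -9
Step 2: Count signs: positive = 5, negative = 4.
Step 3: Under H0: P(positive) = 0.5, so the number of positives S ~ Bin(9, 0.5).
Step 4: Two-sided exact p-value = sum of Bin(9,0.5) probabilities at or below the observed probability = 1.000000.
Step 5: alpha = 0.1. fail to reject H0.

n_eff = 9, pos = 5, neg = 4, p = 1.000000, fail to reject H0.


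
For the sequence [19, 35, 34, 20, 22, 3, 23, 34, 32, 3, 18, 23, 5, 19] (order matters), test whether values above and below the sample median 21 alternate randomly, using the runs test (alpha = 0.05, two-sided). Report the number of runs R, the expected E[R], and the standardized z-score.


Step 1: Compute median = 21; label A = above, B = below.
Labels in order: BAABABAAABBABB  (n_A = 7, n_B = 7)
Step 2: Count runs R = 9.
Step 3: Under H0 (random ordering), E[R] = 2*n_A*n_B/(n_A+n_B) + 1 = 2*7*7/14 + 1 = 8.0000.
        Var[R] = 2*n_A*n_B*(2*n_A*n_B - n_A - n_B) / ((n_A+n_B)^2 * (n_A+n_B-1)) = 8232/2548 = 3.2308.
        SD[R] = 1.7974.
Step 4: Continuity-corrected z = (R - 0.5 - E[R]) / SD[R] = (9 - 0.5 - 8.0000) / 1.7974 = 0.2782.
Step 5: Two-sided p-value via normal approximation = 2*(1 - Phi(|z|)) = 0.780879.
Step 6: alpha = 0.05. fail to reject H0.

R = 9, z = 0.2782, p = 0.780879, fail to reject H0.


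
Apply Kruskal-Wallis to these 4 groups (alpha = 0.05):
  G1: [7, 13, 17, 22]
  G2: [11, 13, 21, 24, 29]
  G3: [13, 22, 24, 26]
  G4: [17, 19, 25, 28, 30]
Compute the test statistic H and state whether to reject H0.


Step 1: Combine all N = 18 observations and assign midranks.
sorted (value, group, rank): (7,G1,1), (11,G2,2), (13,G1,4), (13,G2,4), (13,G3,4), (17,G1,6.5), (17,G4,6.5), (19,G4,8), (21,G2,9), (22,G1,10.5), (22,G3,10.5), (24,G2,12.5), (24,G3,12.5), (25,G4,14), (26,G3,15), (28,G4,16), (29,G2,17), (30,G4,18)
Step 2: Sum ranks within each group.
R_1 = 22 (n_1 = 4)
R_2 = 44.5 (n_2 = 5)
R_3 = 42 (n_3 = 4)
R_4 = 62.5 (n_4 = 5)
Step 3: H = 12/(N(N+1)) * sum(R_i^2/n_i) - 3(N+1)
     = 12/(18*19) * (22^2/4 + 44.5^2/5 + 42^2/4 + 62.5^2/5) - 3*19
     = 0.035088 * 1739.3 - 57
     = 4.028070.
Step 4: Ties present; correction factor C = 1 - 42/(18^3 - 18) = 0.992776. Corrected H = 4.028070 / 0.992776 = 4.057380.
Step 5: Under H0, H ~ chi^2(3); p-value = 0.255334.
Step 6: alpha = 0.05. fail to reject H0.

H = 4.0574, df = 3, p = 0.255334, fail to reject H0.


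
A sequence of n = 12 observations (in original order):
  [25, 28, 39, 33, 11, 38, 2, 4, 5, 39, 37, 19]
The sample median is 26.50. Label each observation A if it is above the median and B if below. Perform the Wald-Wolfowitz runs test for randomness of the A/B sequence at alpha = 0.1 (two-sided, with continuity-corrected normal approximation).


Step 1: Compute median = 26.50; label A = above, B = below.
Labels in order: BAAABABBBAAB  (n_A = 6, n_B = 6)
Step 2: Count runs R = 7.
Step 3: Under H0 (random ordering), E[R] = 2*n_A*n_B/(n_A+n_B) + 1 = 2*6*6/12 + 1 = 7.0000.
        Var[R] = 2*n_A*n_B*(2*n_A*n_B - n_A - n_B) / ((n_A+n_B)^2 * (n_A+n_B-1)) = 4320/1584 = 2.7273.
        SD[R] = 1.6514.
Step 4: R = E[R], so z = 0 with no continuity correction.
Step 5: Two-sided p-value via normal approximation = 2*(1 - Phi(|z|)) = 1.000000.
Step 6: alpha = 0.1. fail to reject H0.

R = 7, z = 0.0000, p = 1.000000, fail to reject H0.


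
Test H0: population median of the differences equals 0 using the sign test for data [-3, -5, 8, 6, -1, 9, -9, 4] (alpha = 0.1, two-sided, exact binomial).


Step 1: Discard zero differences. Original n = 8; n_eff = number of nonzero differences = 8.
Nonzero differences (with sign): -3, -5, +8, +6, -1, +9, -9, +4
Step 2: Count signs: positive = 4, negative = 4.
Step 3: Under H0: P(positive) = 0.5, so the number of positives S ~ Bin(8, 0.5).
Step 4: Two-sided exact p-value = sum of Bin(8,0.5) probabilities at or below the observed probability = 1.000000.
Step 5: alpha = 0.1. fail to reject H0.

n_eff = 8, pos = 4, neg = 4, p = 1.000000, fail to reject H0.


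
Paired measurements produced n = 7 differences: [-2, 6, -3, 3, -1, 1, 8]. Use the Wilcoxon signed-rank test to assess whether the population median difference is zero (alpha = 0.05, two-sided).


Step 1: Drop any zero differences (none here) and take |d_i|.
|d| = [2, 6, 3, 3, 1, 1, 8]
Step 2: Midrank |d_i| (ties get averaged ranks).
ranks: |2|->3, |6|->6, |3|->4.5, |3|->4.5, |1|->1.5, |1|->1.5, |8|->7
Step 3: Attach original signs; sum ranks with positive sign and with negative sign.
W+ = 6 + 4.5 + 1.5 + 7 = 19
W- = 3 + 4.5 + 1.5 = 9
(Check: W+ + W- = 28 should equal n(n+1)/2 = 28.)
Step 4: Test statistic W = min(W+, W-) = 9.
Step 5: Ties in |d|, so use the tie-corrected normal approximation.
        E[W] = n(n+1)/4 = 7*8/4 = 14.
        Tie groups: |d|=1 (t=2), |d|=3 (t=2); sum(t^3 - t) = 12.
        Var[W] = n(n+1)(2n+1)/24 - sum(t^3-t)/48 = 840/24 - 12/48 = 34.75.
        z = (W - E[W]) / sqrt(Var[W]) = (9 - 14) / 5.8949 = -0.8482.
        Two-sided p = 2*Phi(z) = 0.396333.
Step 6: alpha = 0.05. fail to reject H0.

W+ = 19, W- = 9, W = min = 9, p = 0.396333, fail to reject H0.


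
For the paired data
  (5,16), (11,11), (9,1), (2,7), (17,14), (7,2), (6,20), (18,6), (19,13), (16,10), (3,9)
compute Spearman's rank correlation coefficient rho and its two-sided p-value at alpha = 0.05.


Step 1: Rank x and y separately (midranks; no ties here).
rank(x): 5->3, 11->7, 9->6, 2->1, 17->9, 7->5, 6->4, 18->10, 19->11, 16->8, 3->2
rank(y): 16->10, 11->7, 1->1, 7->4, 14->9, 2->2, 20->11, 6->3, 13->8, 10->6, 9->5
Step 2: d_i = R_x(i) - R_y(i); compute d_i^2.
  (3-10)^2=49, (7-7)^2=0, (6-1)^2=25, (1-4)^2=9, (9-9)^2=0, (5-2)^2=9, (4-11)^2=49, (10-3)^2=49, (11-8)^2=9, (8-6)^2=4, (2-5)^2=9
sum(d^2) = 212.
Step 3: rho = 1 - 6*212 / (11*(11^2 - 1)) = 1 - 1272/1320 = 0.036364.
Step 4: Under H0, t = rho * sqrt((n-2)/(1-rho^2)) = 0.1092 ~ t(9).
Step 5: Two-sided p-value from the t-distribution with 9 df = 0.915468.
Step 6: alpha = 0.05. fail to reject H0.

rho = 0.0364, p = 0.915468, fail to reject H0 at alpha = 0.05.


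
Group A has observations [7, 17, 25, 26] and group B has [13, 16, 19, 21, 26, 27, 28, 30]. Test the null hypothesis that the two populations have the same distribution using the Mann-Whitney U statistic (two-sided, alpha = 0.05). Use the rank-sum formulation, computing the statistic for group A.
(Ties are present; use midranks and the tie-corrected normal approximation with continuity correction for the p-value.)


Step 1: Combine and sort all 12 observations; assign midranks.
sorted (value, group): (7,X), (13,Y), (16,Y), (17,X), (19,Y), (21,Y), (25,X), (26,X), (26,Y), (27,Y), (28,Y), (30,Y)
ranks: 7->1, 13->2, 16->3, 17->4, 19->5, 21->6, 25->7, 26->8.5, 26->8.5, 27->10, 28->11, 30->12
Step 2: Rank sum for X: R1 = 1 + 4 + 7 + 8.5 = 20.5.
Step 3: U_X = R1 - n1(n1+1)/2 = 20.5 - 4*5/2 = 20.5 - 10 = 10.5.
       U_Y = n1*n2 - U_X = 32 - 10.5 = 21.5.
Step 4: Ties are present, so use the tie-corrected normal approximation (with continuity correction) for the p-value.
Step 5: p-value = 0.394938; compare to alpha = 0.05. fail to reject H0.

U_X = 10.5, p = 0.394938, fail to reject H0 at alpha = 0.05.


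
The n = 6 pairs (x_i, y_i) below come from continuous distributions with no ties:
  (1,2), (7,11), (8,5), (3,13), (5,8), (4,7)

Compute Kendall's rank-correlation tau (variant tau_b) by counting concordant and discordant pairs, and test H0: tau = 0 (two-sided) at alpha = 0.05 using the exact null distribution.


Step 1: Enumerate the 15 unordered pairs (i,j) with i<j and classify each by sign(x_j-x_i) * sign(y_j-y_i).
  (1,2):dx=+6,dy=+9->C; (1,3):dx=+7,dy=+3->C; (1,4):dx=+2,dy=+11->C; (1,5):dx=+4,dy=+6->C
  (1,6):dx=+3,dy=+5->C; (2,3):dx=+1,dy=-6->D; (2,4):dx=-4,dy=+2->D; (2,5):dx=-2,dy=-3->C
  (2,6):dx=-3,dy=-4->C; (3,4):dx=-5,dy=+8->D; (3,5):dx=-3,dy=+3->D; (3,6):dx=-4,dy=+2->D
  (4,5):dx=+2,dy=-5->D; (4,6):dx=+1,dy=-6->D; (5,6):dx=-1,dy=-1->C
Step 2: C = 8, D = 7, total pairs = 15.
Step 3: tau = (C - D)/(n(n-1)/2) = (8 - 7)/15 = 0.066667.
Step 4: Exact two-sided p-value (enumerate n! = 720 permutations of y under H0): p = 1.000000.
Step 5: alpha = 0.05. fail to reject H0.

tau_b = 0.0667 (C=8, D=7), p = 1.000000, fail to reject H0.


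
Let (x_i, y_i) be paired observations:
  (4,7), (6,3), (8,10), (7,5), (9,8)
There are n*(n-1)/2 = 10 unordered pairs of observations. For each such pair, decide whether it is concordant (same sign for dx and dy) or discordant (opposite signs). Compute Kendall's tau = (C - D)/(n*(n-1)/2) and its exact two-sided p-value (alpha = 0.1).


Step 1: Enumerate the 10 unordered pairs (i,j) with i<j and classify each by sign(x_j-x_i) * sign(y_j-y_i).
  (1,2):dx=+2,dy=-4->D; (1,3):dx=+4,dy=+3->C; (1,4):dx=+3,dy=-2->D; (1,5):dx=+5,dy=+1->C
  (2,3):dx=+2,dy=+7->C; (2,4):dx=+1,dy=+2->C; (2,5):dx=+3,dy=+5->C; (3,4):dx=-1,dy=-5->C
  (3,5):dx=+1,dy=-2->D; (4,5):dx=+2,dy=+3->C
Step 2: C = 7, D = 3, total pairs = 10.
Step 3: tau = (C - D)/(n(n-1)/2) = (7 - 3)/10 = 0.400000.
Step 4: Exact two-sided p-value (enumerate n! = 120 permutations of y under H0): p = 0.483333.
Step 5: alpha = 0.1. fail to reject H0.

tau_b = 0.4000 (C=7, D=3), p = 0.483333, fail to reject H0.


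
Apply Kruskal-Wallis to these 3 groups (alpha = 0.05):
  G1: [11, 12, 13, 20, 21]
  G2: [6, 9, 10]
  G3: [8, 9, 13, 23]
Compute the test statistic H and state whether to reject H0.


Step 1: Combine all N = 12 observations and assign midranks.
sorted (value, group, rank): (6,G2,1), (8,G3,2), (9,G2,3.5), (9,G3,3.5), (10,G2,5), (11,G1,6), (12,G1,7), (13,G1,8.5), (13,G3,8.5), (20,G1,10), (21,G1,11), (23,G3,12)
Step 2: Sum ranks within each group.
R_1 = 42.5 (n_1 = 5)
R_2 = 9.5 (n_2 = 3)
R_3 = 26 (n_3 = 4)
Step 3: H = 12/(N(N+1)) * sum(R_i^2/n_i) - 3(N+1)
     = 12/(12*13) * (42.5^2/5 + 9.5^2/3 + 26^2/4) - 3*13
     = 0.076923 * 560.333 - 39
     = 4.102564.
Step 4: Ties present; correction factor C = 1 - 12/(12^3 - 12) = 0.993007. Corrected H = 4.102564 / 0.993007 = 4.131455.
Step 5: Under H0, H ~ chi^2(2); p-value = 0.126726.
Step 6: alpha = 0.05. fail to reject H0.

H = 4.1315, df = 2, p = 0.126726, fail to reject H0.


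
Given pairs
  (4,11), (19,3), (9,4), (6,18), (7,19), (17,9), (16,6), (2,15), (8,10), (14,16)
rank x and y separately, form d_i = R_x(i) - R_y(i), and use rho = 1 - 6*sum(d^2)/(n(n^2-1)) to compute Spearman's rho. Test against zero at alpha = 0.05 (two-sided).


Step 1: Rank x and y separately (midranks; no ties here).
rank(x): 4->2, 19->10, 9->6, 6->3, 7->4, 17->9, 16->8, 2->1, 8->5, 14->7
rank(y): 11->6, 3->1, 4->2, 18->9, 19->10, 9->4, 6->3, 15->7, 10->5, 16->8
Step 2: d_i = R_x(i) - R_y(i); compute d_i^2.
  (2-6)^2=16, (10-1)^2=81, (6-2)^2=16, (3-9)^2=36, (4-10)^2=36, (9-4)^2=25, (8-3)^2=25, (1-7)^2=36, (5-5)^2=0, (7-8)^2=1
sum(d^2) = 272.
Step 3: rho = 1 - 6*272 / (10*(10^2 - 1)) = 1 - 1632/990 = -0.648485.
Step 4: Under H0, t = rho * sqrt((n-2)/(1-rho^2)) = -2.4095 ~ t(8).
Step 5: Two-sided p-value from the t-distribution with 8 df = 0.042540.
Step 6: alpha = 0.05. reject H0.

rho = -0.6485, p = 0.042540, reject H0 at alpha = 0.05.


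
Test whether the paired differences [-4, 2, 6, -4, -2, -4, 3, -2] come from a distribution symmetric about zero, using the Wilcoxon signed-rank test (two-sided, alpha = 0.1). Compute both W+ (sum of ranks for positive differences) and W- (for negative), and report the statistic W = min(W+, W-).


Step 1: Drop any zero differences (none here) and take |d_i|.
|d| = [4, 2, 6, 4, 2, 4, 3, 2]
Step 2: Midrank |d_i| (ties get averaged ranks).
ranks: |4|->6, |2|->2, |6|->8, |4|->6, |2|->2, |4|->6, |3|->4, |2|->2
Step 3: Attach original signs; sum ranks with positive sign and with negative sign.
W+ = 2 + 8 + 4 = 14
W- = 6 + 6 + 2 + 6 + 2 = 22
(Check: W+ + W- = 36 should equal n(n+1)/2 = 36.)
Step 4: Test statistic W = min(W+, W-) = 14.
Step 5: Ties in |d|, so use the tie-corrected normal approximation.
        E[W] = n(n+1)/4 = 8*9/4 = 18.
        Tie groups: |d|=2 (t=3), |d|=4 (t=3); sum(t^3 - t) = 48.
        Var[W] = n(n+1)(2n+1)/24 - sum(t^3-t)/48 = 1224/24 - 48/48 = 50.
        z = (W - E[W]) / sqrt(Var[W]) = (14 - 18) / 7.0711 = -0.5657.
        Two-sided p = 2*Phi(z) = 0.571608.
Step 6: alpha = 0.1. fail to reject H0.

W+ = 14, W- = 22, W = min = 14, p = 0.571608, fail to reject H0.


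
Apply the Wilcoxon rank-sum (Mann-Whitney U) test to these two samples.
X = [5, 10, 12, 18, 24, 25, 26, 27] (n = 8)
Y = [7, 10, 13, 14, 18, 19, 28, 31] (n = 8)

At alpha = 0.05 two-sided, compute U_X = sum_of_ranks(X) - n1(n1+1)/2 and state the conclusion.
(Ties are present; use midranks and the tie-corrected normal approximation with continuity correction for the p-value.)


Step 1: Combine and sort all 16 observations; assign midranks.
sorted (value, group): (5,X), (7,Y), (10,X), (10,Y), (12,X), (13,Y), (14,Y), (18,X), (18,Y), (19,Y), (24,X), (25,X), (26,X), (27,X), (28,Y), (31,Y)
ranks: 5->1, 7->2, 10->3.5, 10->3.5, 12->5, 13->6, 14->7, 18->8.5, 18->8.5, 19->10, 24->11, 25->12, 26->13, 27->14, 28->15, 31->16
Step 2: Rank sum for X: R1 = 1 + 3.5 + 5 + 8.5 + 11 + 12 + 13 + 14 = 68.
Step 3: U_X = R1 - n1(n1+1)/2 = 68 - 8*9/2 = 68 - 36 = 32.
       U_Y = n1*n2 - U_X = 64 - 32 = 32.
Step 4: Ties are present, so use the tie-corrected normal approximation (with continuity correction) for the p-value.
Step 5: p-value = 1.000000; compare to alpha = 0.05. fail to reject H0.

U_X = 32, p = 1.000000, fail to reject H0 at alpha = 0.05.


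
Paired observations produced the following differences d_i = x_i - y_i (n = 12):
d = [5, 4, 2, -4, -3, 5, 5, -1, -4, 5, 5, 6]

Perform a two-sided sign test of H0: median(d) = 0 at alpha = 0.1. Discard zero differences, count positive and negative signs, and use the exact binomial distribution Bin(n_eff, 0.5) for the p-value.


Step 1: Discard zero differences. Original n = 12; n_eff = number of nonzero differences = 12.
Nonzero differences (with sign): +5, +4, +2, -4, -3, +5, +5, -1, -4, +5, +5, +6
Step 2: Count signs: positive = 8, negative = 4.
Step 3: Under H0: P(positive) = 0.5, so the number of positives S ~ Bin(12, 0.5).
Step 4: Two-sided exact p-value = sum of Bin(12,0.5) probabilities at or below the observed probability = 0.387695.
Step 5: alpha = 0.1. fail to reject H0.

n_eff = 12, pos = 8, neg = 4, p = 0.387695, fail to reject H0.


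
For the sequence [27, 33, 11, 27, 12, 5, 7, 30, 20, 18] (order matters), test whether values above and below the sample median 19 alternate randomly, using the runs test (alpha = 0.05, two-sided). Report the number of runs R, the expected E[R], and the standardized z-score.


Step 1: Compute median = 19; label A = above, B = below.
Labels in order: AABABBBAAB  (n_A = 5, n_B = 5)
Step 2: Count runs R = 6.
Step 3: Under H0 (random ordering), E[R] = 2*n_A*n_B/(n_A+n_B) + 1 = 2*5*5/10 + 1 = 6.0000.
        Var[R] = 2*n_A*n_B*(2*n_A*n_B - n_A - n_B) / ((n_A+n_B)^2 * (n_A+n_B-1)) = 2000/900 = 2.2222.
        SD[R] = 1.4907.
Step 4: R = E[R], so z = 0 with no continuity correction.
Step 5: Two-sided p-value via normal approximation = 2*(1 - Phi(|z|)) = 1.000000.
Step 6: alpha = 0.05. fail to reject H0.

R = 6, z = 0.0000, p = 1.000000, fail to reject H0.


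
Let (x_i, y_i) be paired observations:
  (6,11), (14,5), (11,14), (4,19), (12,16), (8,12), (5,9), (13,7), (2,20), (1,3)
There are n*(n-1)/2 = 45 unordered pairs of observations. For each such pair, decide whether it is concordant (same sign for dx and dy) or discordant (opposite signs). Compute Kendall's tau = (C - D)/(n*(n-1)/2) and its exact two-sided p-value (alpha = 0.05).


Step 1: Enumerate the 45 unordered pairs (i,j) with i<j and classify each by sign(x_j-x_i) * sign(y_j-y_i).
  (1,2):dx=+8,dy=-6->D; (1,3):dx=+5,dy=+3->C; (1,4):dx=-2,dy=+8->D; (1,5):dx=+6,dy=+5->C
  (1,6):dx=+2,dy=+1->C; (1,7):dx=-1,dy=-2->C; (1,8):dx=+7,dy=-4->D; (1,9):dx=-4,dy=+9->D
  (1,10):dx=-5,dy=-8->C; (2,3):dx=-3,dy=+9->D; (2,4):dx=-10,dy=+14->D; (2,5):dx=-2,dy=+11->D
  (2,6):dx=-6,dy=+7->D; (2,7):dx=-9,dy=+4->D; (2,8):dx=-1,dy=+2->D; (2,9):dx=-12,dy=+15->D
  (2,10):dx=-13,dy=-2->C; (3,4):dx=-7,dy=+5->D; (3,5):dx=+1,dy=+2->C; (3,6):dx=-3,dy=-2->C
  (3,7):dx=-6,dy=-5->C; (3,8):dx=+2,dy=-7->D; (3,9):dx=-9,dy=+6->D; (3,10):dx=-10,dy=-11->C
  (4,5):dx=+8,dy=-3->D; (4,6):dx=+4,dy=-7->D; (4,7):dx=+1,dy=-10->D; (4,8):dx=+9,dy=-12->D
  (4,9):dx=-2,dy=+1->D; (4,10):dx=-3,dy=-16->C; (5,6):dx=-4,dy=-4->C; (5,7):dx=-7,dy=-7->C
  (5,8):dx=+1,dy=-9->D; (5,9):dx=-10,dy=+4->D; (5,10):dx=-11,dy=-13->C; (6,7):dx=-3,dy=-3->C
  (6,8):dx=+5,dy=-5->D; (6,9):dx=-6,dy=+8->D; (6,10):dx=-7,dy=-9->C; (7,8):dx=+8,dy=-2->D
  (7,9):dx=-3,dy=+11->D; (7,10):dx=-4,dy=-6->C; (8,9):dx=-11,dy=+13->D; (8,10):dx=-12,dy=-4->C
  (9,10):dx=-1,dy=-17->C
Step 2: C = 19, D = 26, total pairs = 45.
Step 3: tau = (C - D)/(n(n-1)/2) = (19 - 26)/45 = -0.155556.
Step 4: Exact two-sided p-value (enumerate n! = 3628800 permutations of y under H0): p = 0.600654.
Step 5: alpha = 0.05. fail to reject H0.

tau_b = -0.1556 (C=19, D=26), p = 0.600654, fail to reject H0.


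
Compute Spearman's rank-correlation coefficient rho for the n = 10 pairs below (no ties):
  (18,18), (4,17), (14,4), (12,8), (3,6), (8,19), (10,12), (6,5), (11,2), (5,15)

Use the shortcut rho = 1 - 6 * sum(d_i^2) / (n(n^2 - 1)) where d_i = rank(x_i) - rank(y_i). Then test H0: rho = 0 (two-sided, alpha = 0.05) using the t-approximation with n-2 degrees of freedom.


Step 1: Rank x and y separately (midranks; no ties here).
rank(x): 18->10, 4->2, 14->9, 12->8, 3->1, 8->5, 10->6, 6->4, 11->7, 5->3
rank(y): 18->9, 17->8, 4->2, 8->5, 6->4, 19->10, 12->6, 5->3, 2->1, 15->7
Step 2: d_i = R_x(i) - R_y(i); compute d_i^2.
  (10-9)^2=1, (2-8)^2=36, (9-2)^2=49, (8-5)^2=9, (1-4)^2=9, (5-10)^2=25, (6-6)^2=0, (4-3)^2=1, (7-1)^2=36, (3-7)^2=16
sum(d^2) = 182.
Step 3: rho = 1 - 6*182 / (10*(10^2 - 1)) = 1 - 1092/990 = -0.103030.
Step 4: Under H0, t = rho * sqrt((n-2)/(1-rho^2)) = -0.2930 ~ t(8).
Step 5: Two-sided p-value from the t-distribution with 8 df = 0.776998.
Step 6: alpha = 0.05. fail to reject H0.

rho = -0.1030, p = 0.776998, fail to reject H0 at alpha = 0.05.


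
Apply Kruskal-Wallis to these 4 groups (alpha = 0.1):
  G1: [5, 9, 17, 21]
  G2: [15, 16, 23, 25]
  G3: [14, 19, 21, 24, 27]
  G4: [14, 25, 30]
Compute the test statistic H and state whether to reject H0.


Step 1: Combine all N = 16 observations and assign midranks.
sorted (value, group, rank): (5,G1,1), (9,G1,2), (14,G3,3.5), (14,G4,3.5), (15,G2,5), (16,G2,6), (17,G1,7), (19,G3,8), (21,G1,9.5), (21,G3,9.5), (23,G2,11), (24,G3,12), (25,G2,13.5), (25,G4,13.5), (27,G3,15), (30,G4,16)
Step 2: Sum ranks within each group.
R_1 = 19.5 (n_1 = 4)
R_2 = 35.5 (n_2 = 4)
R_3 = 48 (n_3 = 5)
R_4 = 33 (n_4 = 3)
Step 3: H = 12/(N(N+1)) * sum(R_i^2/n_i) - 3(N+1)
     = 12/(16*17) * (19.5^2/4 + 35.5^2/4 + 48^2/5 + 33^2/3) - 3*17
     = 0.044118 * 1233.92 - 51
     = 3.437868.
Step 4: Ties present; correction factor C = 1 - 18/(16^3 - 16) = 0.995588. Corrected H = 3.437868 / 0.995588 = 3.453102.
Step 5: Under H0, H ~ chi^2(3); p-value = 0.326896.
Step 6: alpha = 0.1. fail to reject H0.

H = 3.4531, df = 3, p = 0.326896, fail to reject H0.


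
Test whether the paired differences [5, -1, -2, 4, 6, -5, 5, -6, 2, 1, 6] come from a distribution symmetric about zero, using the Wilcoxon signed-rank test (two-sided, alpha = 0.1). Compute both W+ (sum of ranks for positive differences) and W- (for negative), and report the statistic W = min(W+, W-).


Step 1: Drop any zero differences (none here) and take |d_i|.
|d| = [5, 1, 2, 4, 6, 5, 5, 6, 2, 1, 6]
Step 2: Midrank |d_i| (ties get averaged ranks).
ranks: |5|->7, |1|->1.5, |2|->3.5, |4|->5, |6|->10, |5|->7, |5|->7, |6|->10, |2|->3.5, |1|->1.5, |6|->10
Step 3: Attach original signs; sum ranks with positive sign and with negative sign.
W+ = 7 + 5 + 10 + 7 + 3.5 + 1.5 + 10 = 44
W- = 1.5 + 3.5 + 7 + 10 = 22
(Check: W+ + W- = 66 should equal n(n+1)/2 = 66.)
Step 4: Test statistic W = min(W+, W-) = 22.
Step 5: Ties in |d|, so use the tie-corrected normal approximation.
        E[W] = n(n+1)/4 = 11*12/4 = 33.
        Tie groups: |d|=1 (t=2), |d|=2 (t=2), |d|=5 (t=3), |d|=6 (t=3); sum(t^3 - t) = 60.
        Var[W] = n(n+1)(2n+1)/24 - sum(t^3-t)/48 = 3036/24 - 60/48 = 125.25.
        z = (W - E[W]) / sqrt(Var[W]) = (22 - 33) / 11.1915 = -0.9829.
        Two-sided p = 2*Phi(z) = 0.325663.
Step 6: alpha = 0.1. fail to reject H0.

W+ = 44, W- = 22, W = min = 22, p = 0.325663, fail to reject H0.


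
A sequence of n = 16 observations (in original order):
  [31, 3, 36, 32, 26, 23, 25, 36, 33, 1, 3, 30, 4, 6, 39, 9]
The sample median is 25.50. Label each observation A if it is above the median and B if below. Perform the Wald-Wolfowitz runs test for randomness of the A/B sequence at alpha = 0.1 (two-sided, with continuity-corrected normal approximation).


Step 1: Compute median = 25.50; label A = above, B = below.
Labels in order: ABAAABBAABBABBAB  (n_A = 8, n_B = 8)
Step 2: Count runs R = 10.
Step 3: Under H0 (random ordering), E[R] = 2*n_A*n_B/(n_A+n_B) + 1 = 2*8*8/16 + 1 = 9.0000.
        Var[R] = 2*n_A*n_B*(2*n_A*n_B - n_A - n_B) / ((n_A+n_B)^2 * (n_A+n_B-1)) = 14336/3840 = 3.7333.
        SD[R] = 1.9322.
Step 4: Continuity-corrected z = (R - 0.5 - E[R]) / SD[R] = (10 - 0.5 - 9.0000) / 1.9322 = 0.2588.
Step 5: Two-sided p-value via normal approximation = 2*(1 - Phi(|z|)) = 0.795809.
Step 6: alpha = 0.1. fail to reject H0.

R = 10, z = 0.2588, p = 0.795809, fail to reject H0.


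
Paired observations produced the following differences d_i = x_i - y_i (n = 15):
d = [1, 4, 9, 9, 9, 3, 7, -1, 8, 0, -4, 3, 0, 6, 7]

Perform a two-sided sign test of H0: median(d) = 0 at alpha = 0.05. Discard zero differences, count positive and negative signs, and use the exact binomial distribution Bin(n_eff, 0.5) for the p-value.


Step 1: Discard zero differences. Original n = 15; n_eff = number of nonzero differences = 13.
Nonzero differences (with sign): +1, +4, +9, +9, +9, +3, +7, -1, +8, -4, +3, +6, +7
Step 2: Count signs: positive = 11, negative = 2.
Step 3: Under H0: P(positive) = 0.5, so the number of positives S ~ Bin(13, 0.5).
Step 4: Two-sided exact p-value = sum of Bin(13,0.5) probabilities at or below the observed probability = 0.022461.
Step 5: alpha = 0.05. reject H0.

n_eff = 13, pos = 11, neg = 2, p = 0.022461, reject H0.


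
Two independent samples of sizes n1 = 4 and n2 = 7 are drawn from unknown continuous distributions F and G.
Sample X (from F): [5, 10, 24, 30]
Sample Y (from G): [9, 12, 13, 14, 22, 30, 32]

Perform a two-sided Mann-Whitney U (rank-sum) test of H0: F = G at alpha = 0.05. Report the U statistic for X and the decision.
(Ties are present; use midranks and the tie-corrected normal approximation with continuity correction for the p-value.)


Step 1: Combine and sort all 11 observations; assign midranks.
sorted (value, group): (5,X), (9,Y), (10,X), (12,Y), (13,Y), (14,Y), (22,Y), (24,X), (30,X), (30,Y), (32,Y)
ranks: 5->1, 9->2, 10->3, 12->4, 13->5, 14->6, 22->7, 24->8, 30->9.5, 30->9.5, 32->11
Step 2: Rank sum for X: R1 = 1 + 3 + 8 + 9.5 = 21.5.
Step 3: U_X = R1 - n1(n1+1)/2 = 21.5 - 4*5/2 = 21.5 - 10 = 11.5.
       U_Y = n1*n2 - U_X = 28 - 11.5 = 16.5.
Step 4: Ties are present, so use the tie-corrected normal approximation (with continuity correction) for the p-value.
Step 5: p-value = 0.704817; compare to alpha = 0.05. fail to reject H0.

U_X = 11.5, p = 0.704817, fail to reject H0 at alpha = 0.05.


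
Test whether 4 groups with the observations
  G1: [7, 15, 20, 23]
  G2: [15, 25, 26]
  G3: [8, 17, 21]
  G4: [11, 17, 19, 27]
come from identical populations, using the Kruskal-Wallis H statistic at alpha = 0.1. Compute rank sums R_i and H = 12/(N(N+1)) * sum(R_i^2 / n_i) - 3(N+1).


Step 1: Combine all N = 14 observations and assign midranks.
sorted (value, group, rank): (7,G1,1), (8,G3,2), (11,G4,3), (15,G1,4.5), (15,G2,4.5), (17,G3,6.5), (17,G4,6.5), (19,G4,8), (20,G1,9), (21,G3,10), (23,G1,11), (25,G2,12), (26,G2,13), (27,G4,14)
Step 2: Sum ranks within each group.
R_1 = 25.5 (n_1 = 4)
R_2 = 29.5 (n_2 = 3)
R_3 = 18.5 (n_3 = 3)
R_4 = 31.5 (n_4 = 4)
Step 3: H = 12/(N(N+1)) * sum(R_i^2/n_i) - 3(N+1)
     = 12/(14*15) * (25.5^2/4 + 29.5^2/3 + 18.5^2/3 + 31.5^2/4) - 3*15
     = 0.057143 * 814.792 - 45
     = 1.559524.
Step 4: Ties present; correction factor C = 1 - 12/(14^3 - 14) = 0.995604. Corrected H = 1.559524 / 0.995604 = 1.566409.
Step 5: Under H0, H ~ chi^2(3); p-value = 0.667030.
Step 6: alpha = 0.1. fail to reject H0.

H = 1.5664, df = 3, p = 0.667030, fail to reject H0.


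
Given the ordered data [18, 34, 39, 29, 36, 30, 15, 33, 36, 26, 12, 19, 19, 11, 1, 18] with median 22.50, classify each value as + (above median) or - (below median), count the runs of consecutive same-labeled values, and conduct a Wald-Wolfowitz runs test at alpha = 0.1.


Step 1: Compute median = 22.50; label A = above, B = below.
Labels in order: BAAAAABAAABBBBBB  (n_A = 8, n_B = 8)
Step 2: Count runs R = 5.
Step 3: Under H0 (random ordering), E[R] = 2*n_A*n_B/(n_A+n_B) + 1 = 2*8*8/16 + 1 = 9.0000.
        Var[R] = 2*n_A*n_B*(2*n_A*n_B - n_A - n_B) / ((n_A+n_B)^2 * (n_A+n_B-1)) = 14336/3840 = 3.7333.
        SD[R] = 1.9322.
Step 4: Continuity-corrected z = (R + 0.5 - E[R]) / SD[R] = (5 + 0.5 - 9.0000) / 1.9322 = -1.8114.
Step 5: Two-sided p-value via normal approximation = 2*(1 - Phi(|z|)) = 0.070076.
Step 6: alpha = 0.1. reject H0.

R = 5, z = -1.8114, p = 0.070076, reject H0.


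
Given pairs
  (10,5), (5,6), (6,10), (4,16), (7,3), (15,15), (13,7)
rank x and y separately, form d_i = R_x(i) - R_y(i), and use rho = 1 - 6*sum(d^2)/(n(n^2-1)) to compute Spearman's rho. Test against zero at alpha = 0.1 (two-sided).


Step 1: Rank x and y separately (midranks; no ties here).
rank(x): 10->5, 5->2, 6->3, 4->1, 7->4, 15->7, 13->6
rank(y): 5->2, 6->3, 10->5, 16->7, 3->1, 15->6, 7->4
Step 2: d_i = R_x(i) - R_y(i); compute d_i^2.
  (5-2)^2=9, (2-3)^2=1, (3-5)^2=4, (1-7)^2=36, (4-1)^2=9, (7-6)^2=1, (6-4)^2=4
sum(d^2) = 64.
Step 3: rho = 1 - 6*64 / (7*(7^2 - 1)) = 1 - 384/336 = -0.142857.
Step 4: Under H0, t = rho * sqrt((n-2)/(1-rho^2)) = -0.3227 ~ t(5).
Step 5: Two-sided p-value from the t-distribution with 5 df = 0.759945.
Step 6: alpha = 0.1. fail to reject H0.

rho = -0.1429, p = 0.759945, fail to reject H0 at alpha = 0.1.


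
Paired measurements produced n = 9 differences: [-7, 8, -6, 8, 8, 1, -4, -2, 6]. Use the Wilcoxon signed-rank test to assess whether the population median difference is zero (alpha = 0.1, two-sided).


Step 1: Drop any zero differences (none here) and take |d_i|.
|d| = [7, 8, 6, 8, 8, 1, 4, 2, 6]
Step 2: Midrank |d_i| (ties get averaged ranks).
ranks: |7|->6, |8|->8, |6|->4.5, |8|->8, |8|->8, |1|->1, |4|->3, |2|->2, |6|->4.5
Step 3: Attach original signs; sum ranks with positive sign and with negative sign.
W+ = 8 + 8 + 8 + 1 + 4.5 = 29.5
W- = 6 + 4.5 + 3 + 2 = 15.5
(Check: W+ + W- = 45 should equal n(n+1)/2 = 45.)
Step 4: Test statistic W = min(W+, W-) = 15.5.
Step 5: Ties in |d|, so use the tie-corrected normal approximation.
        E[W] = n(n+1)/4 = 9*10/4 = 22.5.
        Tie groups: |d|=6 (t=2), |d|=8 (t=3); sum(t^3 - t) = 30.
        Var[W] = n(n+1)(2n+1)/24 - sum(t^3-t)/48 = 1710/24 - 30/48 = 70.625.
        z = (W - E[W]) / sqrt(Var[W]) = (15.5 - 22.5) / 8.4039 = -0.8329.
        Two-sided p = 2*Phi(z) = 0.404873.
Step 6: alpha = 0.1. fail to reject H0.

W+ = 29.5, W- = 15.5, W = min = 15.5, p = 0.404873, fail to reject H0.


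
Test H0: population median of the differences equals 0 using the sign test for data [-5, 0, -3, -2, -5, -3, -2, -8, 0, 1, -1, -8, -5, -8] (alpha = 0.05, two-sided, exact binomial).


Step 1: Discard zero differences. Original n = 14; n_eff = number of nonzero differences = 12.
Nonzero differences (with sign): -5, -3, -2, -5, -3, -2, -8, +1, -1, -8, -5, -8
Step 2: Count signs: positive = 1, negative = 11.
Step 3: Under H0: P(positive) = 0.5, so the number of positives S ~ Bin(12, 0.5).
Step 4: Two-sided exact p-value = sum of Bin(12,0.5) probabilities at or below the observed probability = 0.006348.
Step 5: alpha = 0.05. reject H0.

n_eff = 12, pos = 1, neg = 11, p = 0.006348, reject H0.


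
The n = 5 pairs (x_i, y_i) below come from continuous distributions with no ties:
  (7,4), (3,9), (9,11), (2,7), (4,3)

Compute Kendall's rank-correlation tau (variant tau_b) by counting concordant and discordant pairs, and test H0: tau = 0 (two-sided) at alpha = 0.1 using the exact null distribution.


Step 1: Enumerate the 10 unordered pairs (i,j) with i<j and classify each by sign(x_j-x_i) * sign(y_j-y_i).
  (1,2):dx=-4,dy=+5->D; (1,3):dx=+2,dy=+7->C; (1,4):dx=-5,dy=+3->D; (1,5):dx=-3,dy=-1->C
  (2,3):dx=+6,dy=+2->C; (2,4):dx=-1,dy=-2->C; (2,5):dx=+1,dy=-6->D; (3,4):dx=-7,dy=-4->C
  (3,5):dx=-5,dy=-8->C; (4,5):dx=+2,dy=-4->D
Step 2: C = 6, D = 4, total pairs = 10.
Step 3: tau = (C - D)/(n(n-1)/2) = (6 - 4)/10 = 0.200000.
Step 4: Exact two-sided p-value (enumerate n! = 120 permutations of y under H0): p = 0.816667.
Step 5: alpha = 0.1. fail to reject H0.

tau_b = 0.2000 (C=6, D=4), p = 0.816667, fail to reject H0.


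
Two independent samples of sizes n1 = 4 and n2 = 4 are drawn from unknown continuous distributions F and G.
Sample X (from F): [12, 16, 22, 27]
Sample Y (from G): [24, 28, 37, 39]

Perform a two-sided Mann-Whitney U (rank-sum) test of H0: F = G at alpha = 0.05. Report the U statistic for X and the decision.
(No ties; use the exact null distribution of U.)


Step 1: Combine and sort all 8 observations; assign midranks.
sorted (value, group): (12,X), (16,X), (22,X), (24,Y), (27,X), (28,Y), (37,Y), (39,Y)
ranks: 12->1, 16->2, 22->3, 24->4, 27->5, 28->6, 37->7, 39->8
Step 2: Rank sum for X: R1 = 1 + 2 + 3 + 5 = 11.
Step 3: U_X = R1 - n1(n1+1)/2 = 11 - 4*5/2 = 11 - 10 = 1.
       U_Y = n1*n2 - U_X = 16 - 1 = 15.
Step 4: No ties, so the exact null distribution of U (based on enumerating the C(8,4) = 70 equally likely rank assignments) gives the two-sided p-value.
Step 5: p-value = 0.057143; compare to alpha = 0.05. fail to reject H0.

U_X = 1, p = 0.057143, fail to reject H0 at alpha = 0.05.


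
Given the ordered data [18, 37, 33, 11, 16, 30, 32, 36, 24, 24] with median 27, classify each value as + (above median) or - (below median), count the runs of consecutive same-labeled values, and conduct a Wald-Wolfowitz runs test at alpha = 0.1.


Step 1: Compute median = 27; label A = above, B = below.
Labels in order: BAABBAAABB  (n_A = 5, n_B = 5)
Step 2: Count runs R = 5.
Step 3: Under H0 (random ordering), E[R] = 2*n_A*n_B/(n_A+n_B) + 1 = 2*5*5/10 + 1 = 6.0000.
        Var[R] = 2*n_A*n_B*(2*n_A*n_B - n_A - n_B) / ((n_A+n_B)^2 * (n_A+n_B-1)) = 2000/900 = 2.2222.
        SD[R] = 1.4907.
Step 4: Continuity-corrected z = (R + 0.5 - E[R]) / SD[R] = (5 + 0.5 - 6.0000) / 1.4907 = -0.3354.
Step 5: Two-sided p-value via normal approximation = 2*(1 - Phi(|z|)) = 0.737316.
Step 6: alpha = 0.1. fail to reject H0.

R = 5, z = -0.3354, p = 0.737316, fail to reject H0.


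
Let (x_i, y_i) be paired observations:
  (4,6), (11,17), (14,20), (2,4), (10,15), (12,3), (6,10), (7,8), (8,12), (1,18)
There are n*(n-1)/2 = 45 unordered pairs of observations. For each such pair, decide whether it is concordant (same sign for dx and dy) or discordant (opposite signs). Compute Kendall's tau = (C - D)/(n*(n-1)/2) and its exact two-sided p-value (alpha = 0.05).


Step 1: Enumerate the 45 unordered pairs (i,j) with i<j and classify each by sign(x_j-x_i) * sign(y_j-y_i).
  (1,2):dx=+7,dy=+11->C; (1,3):dx=+10,dy=+14->C; (1,4):dx=-2,dy=-2->C; (1,5):dx=+6,dy=+9->C
  (1,6):dx=+8,dy=-3->D; (1,7):dx=+2,dy=+4->C; (1,8):dx=+3,dy=+2->C; (1,9):dx=+4,dy=+6->C
  (1,10):dx=-3,dy=+12->D; (2,3):dx=+3,dy=+3->C; (2,4):dx=-9,dy=-13->C; (2,5):dx=-1,dy=-2->C
  (2,6):dx=+1,dy=-14->D; (2,7):dx=-5,dy=-7->C; (2,8):dx=-4,dy=-9->C; (2,9):dx=-3,dy=-5->C
  (2,10):dx=-10,dy=+1->D; (3,4):dx=-12,dy=-16->C; (3,5):dx=-4,dy=-5->C; (3,6):dx=-2,dy=-17->C
  (3,7):dx=-8,dy=-10->C; (3,8):dx=-7,dy=-12->C; (3,9):dx=-6,dy=-8->C; (3,10):dx=-13,dy=-2->C
  (4,5):dx=+8,dy=+11->C; (4,6):dx=+10,dy=-1->D; (4,7):dx=+4,dy=+6->C; (4,8):dx=+5,dy=+4->C
  (4,9):dx=+6,dy=+8->C; (4,10):dx=-1,dy=+14->D; (5,6):dx=+2,dy=-12->D; (5,7):dx=-4,dy=-5->C
  (5,8):dx=-3,dy=-7->C; (5,9):dx=-2,dy=-3->C; (5,10):dx=-9,dy=+3->D; (6,7):dx=-6,dy=+7->D
  (6,8):dx=-5,dy=+5->D; (6,9):dx=-4,dy=+9->D; (6,10):dx=-11,dy=+15->D; (7,8):dx=+1,dy=-2->D
  (7,9):dx=+2,dy=+2->C; (7,10):dx=-5,dy=+8->D; (8,9):dx=+1,dy=+4->C; (8,10):dx=-6,dy=+10->D
  (9,10):dx=-7,dy=+6->D
Step 2: C = 29, D = 16, total pairs = 45.
Step 3: tau = (C - D)/(n(n-1)/2) = (29 - 16)/45 = 0.288889.
Step 4: Exact two-sided p-value (enumerate n! = 3628800 permutations of y under H0): p = 0.291248.
Step 5: alpha = 0.05. fail to reject H0.

tau_b = 0.2889 (C=29, D=16), p = 0.291248, fail to reject H0.


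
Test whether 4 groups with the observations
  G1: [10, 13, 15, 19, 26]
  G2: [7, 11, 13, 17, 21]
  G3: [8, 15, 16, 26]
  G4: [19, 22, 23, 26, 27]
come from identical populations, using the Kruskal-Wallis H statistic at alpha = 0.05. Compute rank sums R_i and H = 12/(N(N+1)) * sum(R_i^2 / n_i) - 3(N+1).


Step 1: Combine all N = 19 observations and assign midranks.
sorted (value, group, rank): (7,G2,1), (8,G3,2), (10,G1,3), (11,G2,4), (13,G1,5.5), (13,G2,5.5), (15,G1,7.5), (15,G3,7.5), (16,G3,9), (17,G2,10), (19,G1,11.5), (19,G4,11.5), (21,G2,13), (22,G4,14), (23,G4,15), (26,G1,17), (26,G3,17), (26,G4,17), (27,G4,19)
Step 2: Sum ranks within each group.
R_1 = 44.5 (n_1 = 5)
R_2 = 33.5 (n_2 = 5)
R_3 = 35.5 (n_3 = 4)
R_4 = 76.5 (n_4 = 5)
Step 3: H = 12/(N(N+1)) * sum(R_i^2/n_i) - 3(N+1)
     = 12/(19*20) * (44.5^2/5 + 33.5^2/5 + 35.5^2/4 + 76.5^2/5) - 3*20
     = 0.031579 * 2106.01 - 60
     = 6.505658.
Step 4: Ties present; correction factor C = 1 - 42/(19^3 - 19) = 0.993860. Corrected H = 6.505658 / 0.993860 = 6.545852.
Step 5: Under H0, H ~ chi^2(3); p-value = 0.087872.
Step 6: alpha = 0.05. fail to reject H0.

H = 6.5459, df = 3, p = 0.087872, fail to reject H0.


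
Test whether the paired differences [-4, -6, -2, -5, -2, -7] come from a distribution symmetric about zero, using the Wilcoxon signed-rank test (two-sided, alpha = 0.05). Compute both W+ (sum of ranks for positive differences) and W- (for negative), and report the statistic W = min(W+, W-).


Step 1: Drop any zero differences (none here) and take |d_i|.
|d| = [4, 6, 2, 5, 2, 7]
Step 2: Midrank |d_i| (ties get averaged ranks).
ranks: |4|->3, |6|->5, |2|->1.5, |5|->4, |2|->1.5, |7|->6
Step 3: Attach original signs; sum ranks with positive sign and with negative sign.
W+ = 0 = 0
W- = 3 + 5 + 1.5 + 4 + 1.5 + 6 = 21
(Check: W+ + W- = 21 should equal n(n+1)/2 = 21.)
Step 4: Test statistic W = min(W+, W-) = 0.
Step 5: Ties in |d|, so use the tie-corrected normal approximation.
        E[W] = n(n+1)/4 = 6*7/4 = 10.5.
        Tie groups: |d|=2 (t=2); sum(t^3 - t) = 6.
        Var[W] = n(n+1)(2n+1)/24 - sum(t^3-t)/48 = 546/24 - 6/48 = 22.625.
        z = (W - E[W]) / sqrt(Var[W]) = (0 - 10.5) / 4.7566 = -2.2075.
        Two-sided p = 2*Phi(z) = 0.027281.
Step 6: alpha = 0.05. reject H0.

W+ = 0, W- = 21, W = min = 0, p = 0.027281, reject H0.


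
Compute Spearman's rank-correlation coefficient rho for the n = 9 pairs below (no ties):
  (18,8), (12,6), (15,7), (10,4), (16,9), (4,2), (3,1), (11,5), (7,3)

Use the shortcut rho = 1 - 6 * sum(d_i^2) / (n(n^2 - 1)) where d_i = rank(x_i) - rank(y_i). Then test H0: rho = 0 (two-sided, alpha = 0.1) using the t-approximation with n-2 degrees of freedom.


Step 1: Rank x and y separately (midranks; no ties here).
rank(x): 18->9, 12->6, 15->7, 10->4, 16->8, 4->2, 3->1, 11->5, 7->3
rank(y): 8->8, 6->6, 7->7, 4->4, 9->9, 2->2, 1->1, 5->5, 3->3
Step 2: d_i = R_x(i) - R_y(i); compute d_i^2.
  (9-8)^2=1, (6-6)^2=0, (7-7)^2=0, (4-4)^2=0, (8-9)^2=1, (2-2)^2=0, (1-1)^2=0, (5-5)^2=0, (3-3)^2=0
sum(d^2) = 2.
Step 3: rho = 1 - 6*2 / (9*(9^2 - 1)) = 1 - 12/720 = 0.983333.
Step 4: Under H0, t = rho * sqrt((n-2)/(1-rho^2)) = 14.3096 ~ t(7).
Step 5: Two-sided p-value from the t-distribution with 7 df = 0.000002.
Step 6: alpha = 0.1. reject H0.

rho = 0.9833, p = 0.000002, reject H0 at alpha = 0.1.


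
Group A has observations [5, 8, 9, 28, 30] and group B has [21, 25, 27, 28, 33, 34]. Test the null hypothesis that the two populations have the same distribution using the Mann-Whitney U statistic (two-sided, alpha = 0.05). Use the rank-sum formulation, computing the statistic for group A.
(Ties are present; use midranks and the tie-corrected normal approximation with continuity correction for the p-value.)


Step 1: Combine and sort all 11 observations; assign midranks.
sorted (value, group): (5,X), (8,X), (9,X), (21,Y), (25,Y), (27,Y), (28,X), (28,Y), (30,X), (33,Y), (34,Y)
ranks: 5->1, 8->2, 9->3, 21->4, 25->5, 27->6, 28->7.5, 28->7.5, 30->9, 33->10, 34->11
Step 2: Rank sum for X: R1 = 1 + 2 + 3 + 7.5 + 9 = 22.5.
Step 3: U_X = R1 - n1(n1+1)/2 = 22.5 - 5*6/2 = 22.5 - 15 = 7.5.
       U_Y = n1*n2 - U_X = 30 - 7.5 = 22.5.
Step 4: Ties are present, so use the tie-corrected normal approximation (with continuity correction) for the p-value.
Step 5: p-value = 0.200217; compare to alpha = 0.05. fail to reject H0.

U_X = 7.5, p = 0.200217, fail to reject H0 at alpha = 0.05.


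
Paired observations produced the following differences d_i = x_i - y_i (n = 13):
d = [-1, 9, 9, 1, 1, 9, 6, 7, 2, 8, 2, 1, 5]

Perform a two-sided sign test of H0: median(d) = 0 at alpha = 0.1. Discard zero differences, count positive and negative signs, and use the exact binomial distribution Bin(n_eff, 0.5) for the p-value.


Step 1: Discard zero differences. Original n = 13; n_eff = number of nonzero differences = 13.
Nonzero differences (with sign): -1, +9, +9, +1, +1, +9, +6, +7, +2, +8, +2, +1, +5
Step 2: Count signs: positive = 12, negative = 1.
Step 3: Under H0: P(positive) = 0.5, so the number of positives S ~ Bin(13, 0.5).
Step 4: Two-sided exact p-value = sum of Bin(13,0.5) probabilities at or below the observed probability = 0.003418.
Step 5: alpha = 0.1. reject H0.

n_eff = 13, pos = 12, neg = 1, p = 0.003418, reject H0.


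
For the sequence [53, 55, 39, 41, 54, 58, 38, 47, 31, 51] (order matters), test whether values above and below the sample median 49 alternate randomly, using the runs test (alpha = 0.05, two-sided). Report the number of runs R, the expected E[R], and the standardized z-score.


Step 1: Compute median = 49; label A = above, B = below.
Labels in order: AABBAABBBA  (n_A = 5, n_B = 5)
Step 2: Count runs R = 5.
Step 3: Under H0 (random ordering), E[R] = 2*n_A*n_B/(n_A+n_B) + 1 = 2*5*5/10 + 1 = 6.0000.
        Var[R] = 2*n_A*n_B*(2*n_A*n_B - n_A - n_B) / ((n_A+n_B)^2 * (n_A+n_B-1)) = 2000/900 = 2.2222.
        SD[R] = 1.4907.
Step 4: Continuity-corrected z = (R + 0.5 - E[R]) / SD[R] = (5 + 0.5 - 6.0000) / 1.4907 = -0.3354.
Step 5: Two-sided p-value via normal approximation = 2*(1 - Phi(|z|)) = 0.737316.
Step 6: alpha = 0.05. fail to reject H0.

R = 5, z = -0.3354, p = 0.737316, fail to reject H0.


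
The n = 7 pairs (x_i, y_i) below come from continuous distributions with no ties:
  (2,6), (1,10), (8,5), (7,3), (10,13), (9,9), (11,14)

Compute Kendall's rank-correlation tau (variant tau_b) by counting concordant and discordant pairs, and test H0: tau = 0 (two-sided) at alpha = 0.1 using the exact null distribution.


Step 1: Enumerate the 21 unordered pairs (i,j) with i<j and classify each by sign(x_j-x_i) * sign(y_j-y_i).
  (1,2):dx=-1,dy=+4->D; (1,3):dx=+6,dy=-1->D; (1,4):dx=+5,dy=-3->D; (1,5):dx=+8,dy=+7->C
  (1,6):dx=+7,dy=+3->C; (1,7):dx=+9,dy=+8->C; (2,3):dx=+7,dy=-5->D; (2,4):dx=+6,dy=-7->D
  (2,5):dx=+9,dy=+3->C; (2,6):dx=+8,dy=-1->D; (2,7):dx=+10,dy=+4->C; (3,4):dx=-1,dy=-2->C
  (3,5):dx=+2,dy=+8->C; (3,6):dx=+1,dy=+4->C; (3,7):dx=+3,dy=+9->C; (4,5):dx=+3,dy=+10->C
  (4,6):dx=+2,dy=+6->C; (4,7):dx=+4,dy=+11->C; (5,6):dx=-1,dy=-4->C; (5,7):dx=+1,dy=+1->C
  (6,7):dx=+2,dy=+5->C
Step 2: C = 15, D = 6, total pairs = 21.
Step 3: tau = (C - D)/(n(n-1)/2) = (15 - 6)/21 = 0.428571.
Step 4: Exact two-sided p-value (enumerate n! = 5040 permutations of y under H0): p = 0.238889.
Step 5: alpha = 0.1. fail to reject H0.

tau_b = 0.4286 (C=15, D=6), p = 0.238889, fail to reject H0.
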